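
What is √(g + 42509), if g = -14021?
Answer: 2*√7122 ≈ 168.78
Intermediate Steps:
√(g + 42509) = √(-14021 + 42509) = √28488 = 2*√7122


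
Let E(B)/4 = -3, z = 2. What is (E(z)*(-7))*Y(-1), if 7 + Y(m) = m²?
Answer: -504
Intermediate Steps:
E(B) = -12 (E(B) = 4*(-3) = -12)
Y(m) = -7 + m²
(E(z)*(-7))*Y(-1) = (-12*(-7))*(-7 + (-1)²) = 84*(-7 + 1) = 84*(-6) = -504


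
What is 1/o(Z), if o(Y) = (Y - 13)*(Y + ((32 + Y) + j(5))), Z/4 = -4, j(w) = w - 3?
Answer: -1/58 ≈ -0.017241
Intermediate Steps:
j(w) = -3 + w
Z = -16 (Z = 4*(-4) = -16)
o(Y) = (-13 + Y)*(34 + 2*Y) (o(Y) = (Y - 13)*(Y + ((32 + Y) + (-3 + 5))) = (-13 + Y)*(Y + ((32 + Y) + 2)) = (-13 + Y)*(Y + (34 + Y)) = (-13 + Y)*(34 + 2*Y))
1/o(Z) = 1/(-442 + 2*(-16)**2 + 8*(-16)) = 1/(-442 + 2*256 - 128) = 1/(-442 + 512 - 128) = 1/(-58) = -1/58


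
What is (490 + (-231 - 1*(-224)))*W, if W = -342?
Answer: -165186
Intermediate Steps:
(490 + (-231 - 1*(-224)))*W = (490 + (-231 - 1*(-224)))*(-342) = (490 + (-231 + 224))*(-342) = (490 - 7)*(-342) = 483*(-342) = -165186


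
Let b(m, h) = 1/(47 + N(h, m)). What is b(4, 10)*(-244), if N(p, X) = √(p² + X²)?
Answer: -11468/2093 + 488*√29/2093 ≈ -4.2236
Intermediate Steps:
N(p, X) = √(X² + p²)
b(m, h) = 1/(47 + √(h² + m²)) (b(m, h) = 1/(47 + √(m² + h²)) = 1/(47 + √(h² + m²)))
b(4, 10)*(-244) = -244/(47 + √(10² + 4²)) = -244/(47 + √(100 + 16)) = -244/(47 + √116) = -244/(47 + 2*√29)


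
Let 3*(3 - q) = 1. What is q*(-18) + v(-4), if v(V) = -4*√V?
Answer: -48 - 8*I ≈ -48.0 - 8.0*I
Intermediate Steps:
q = 8/3 (q = 3 - ⅓*1 = 3 - ⅓ = 8/3 ≈ 2.6667)
q*(-18) + v(-4) = (8/3)*(-18) - 8*I = -48 - 8*I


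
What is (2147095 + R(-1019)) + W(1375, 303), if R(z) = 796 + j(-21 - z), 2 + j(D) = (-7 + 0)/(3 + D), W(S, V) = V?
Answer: 307191455/143 ≈ 2.1482e+6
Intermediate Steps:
j(D) = -2 - 7/(3 + D) (j(D) = -2 + (-7 + 0)/(3 + D) = -2 - 7/(3 + D))
R(z) = 796 + (29 + 2*z)/(-18 - z) (R(z) = 796 + (-13 - 2*(-21 - z))/(3 + (-21 - z)) = 796 + (-13 + (42 + 2*z))/(-18 - z) = 796 + (29 + 2*z)/(-18 - z))
(2147095 + R(-1019)) + W(1375, 303) = (2147095 + (14299 + 794*(-1019))/(18 - 1019)) + 303 = (2147095 + (14299 - 809086)/(-1001)) + 303 = (2147095 - 1/1001*(-794787)) + 303 = (2147095 + 113541/143) + 303 = 307148126/143 + 303 = 307191455/143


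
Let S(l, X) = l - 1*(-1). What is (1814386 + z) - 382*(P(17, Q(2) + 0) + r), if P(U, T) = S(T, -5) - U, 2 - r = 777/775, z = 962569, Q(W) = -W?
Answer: 2157173739/775 ≈ 2.7834e+6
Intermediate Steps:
r = 773/775 (r = 2 - 777/775 = 773/775 ≈ 0.99742)
S(l, X) = 1 + l (S(l, X) = l + 1 = 1 + l)
P(U, T) = 1 + T - U (P(U, T) = (1 + T) - U = 1 + T - U)
(1814386 + z) - 382*(P(17, Q(2) + 0) + r) = (1814386 + 962569) - 382*((1 + (-1*2 + 0) - 1*17) + 773/775) = 2776955 - 382*((1 + (-2 + 0) - 17) + 773/775) = 2776955 - 382*((1 - 2 - 17) + 773/775) = 2776955 - 382*(-18 + 773/775) = 2776955 - 382*(-13177/775) = 2776955 + 5033614/775 = 2157173739/775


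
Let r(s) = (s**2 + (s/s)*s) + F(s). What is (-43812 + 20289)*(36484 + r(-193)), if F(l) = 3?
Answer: -1729951989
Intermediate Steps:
r(s) = 3 + s + s**2 (r(s) = (s**2 + (s/s)*s) + 3 = (s**2 + 1*s) + 3 = (s**2 + s) + 3 = (s + s**2) + 3 = 3 + s + s**2)
(-43812 + 20289)*(36484 + r(-193)) = (-43812 + 20289)*(36484 + (3 - 193 + (-193)**2)) = -23523*(36484 + (3 - 193 + 37249)) = -23523*(36484 + 37059) = -23523*73543 = -1729951989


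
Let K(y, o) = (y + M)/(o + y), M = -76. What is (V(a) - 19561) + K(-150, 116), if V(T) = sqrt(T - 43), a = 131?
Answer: -332424/17 + 2*sqrt(22) ≈ -19545.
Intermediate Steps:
V(T) = sqrt(-43 + T)
K(y, o) = (-76 + y)/(o + y) (K(y, o) = (y - 76)/(o + y) = (-76 + y)/(o + y))
(V(a) - 19561) + K(-150, 116) = (sqrt(-43 + 131) - 19561) + (-76 - 150)/(116 - 150) = (sqrt(88) - 19561) - 226/(-34) = (2*sqrt(22) - 19561) - 1/34*(-226) = (-19561 + 2*sqrt(22)) + 113/17 = -332424/17 + 2*sqrt(22)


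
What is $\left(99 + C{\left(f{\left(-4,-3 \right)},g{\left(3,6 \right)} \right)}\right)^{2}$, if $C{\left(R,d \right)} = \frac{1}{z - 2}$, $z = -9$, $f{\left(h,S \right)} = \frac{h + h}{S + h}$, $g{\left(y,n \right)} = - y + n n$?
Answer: $\frac{1183744}{121} \approx 9783.0$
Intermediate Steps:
$g{\left(y,n \right)} = n^{2} - y$ ($g{\left(y,n \right)} = - y + n^{2} = n^{2} - y$)
$f{\left(h,S \right)} = \frac{2 h}{S + h}$
$C{\left(R,d \right)} = - \frac{1}{11}$ ($C{\left(R,d \right)} = \frac{1}{-9 - 2} = \frac{1}{-11} = - \frac{1}{11}$)
$\left(99 + C{\left(f{\left(-4,-3 \right)},g{\left(3,6 \right)} \right)}\right)^{2} = \left(99 - \frac{1}{11}\right)^{2} = \left(\frac{1088}{11}\right)^{2} = \frac{1183744}{121}$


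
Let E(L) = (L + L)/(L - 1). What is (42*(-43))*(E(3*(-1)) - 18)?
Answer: 29799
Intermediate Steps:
E(L) = 2*L/(-1 + L) (E(L) = (2*L)/(-1 + L) = 2*L/(-1 + L))
(42*(-43))*(E(3*(-1)) - 18) = (42*(-43))*(2*(3*(-1))/(-1 + 3*(-1)) - 18) = -1806*(2*(-3)/(-1 - 3) - 18) = -1806*(2*(-3)/(-4) - 18) = -1806*(2*(-3)*(-¼) - 18) = -1806*(3/2 - 18) = -1806*(-33/2) = 29799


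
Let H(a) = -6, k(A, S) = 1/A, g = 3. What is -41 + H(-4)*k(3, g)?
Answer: -43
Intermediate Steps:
-41 + H(-4)*k(3, g) = -41 - 6/3 = -41 - 6*⅓ = -41 - 2 = -43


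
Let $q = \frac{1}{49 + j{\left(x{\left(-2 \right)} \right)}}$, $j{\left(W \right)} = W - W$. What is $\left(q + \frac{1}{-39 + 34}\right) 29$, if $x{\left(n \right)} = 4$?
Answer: $- \frac{1276}{245} \approx -5.2082$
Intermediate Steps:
$j{\left(W \right)} = 0$
$q = \frac{1}{49}$ ($q = \frac{1}{49 + 0} = \frac{1}{49} \approx 0.020408$)
$\left(q + \frac{1}{-39 + 34}\right) 29 = \left(\frac{1}{49} + \frac{1}{-39 + 34}\right) 29 = \left(\frac{1}{49} + \frac{1}{-5}\right) 29 = \left(\frac{1}{49} - \frac{1}{5}\right) 29 = \left(- \frac{44}{245}\right) 29 = - \frac{1276}{245}$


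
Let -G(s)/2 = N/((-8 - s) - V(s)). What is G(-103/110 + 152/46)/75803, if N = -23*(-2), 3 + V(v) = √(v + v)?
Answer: 619839880/3434660147009 - 465520*√7578615/24042621029063 ≈ 0.00012716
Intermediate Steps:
V(v) = -3 + √2*√v (V(v) = -3 + √(v + v) = -3 + √(2*v) = -3 + √2*√v)
N = 46
G(s) = -92/(-5 - s - √2*√s) (G(s) = -92/((-8 - s) - (-3 + √2*√s)) = -92/((-8 - s) + (3 - √2*√s)) = -92/(-5 - s - √2*√s))
G(-103/110 + 152/46)/75803 = (92/(5 + (-103/110 + 152/46) + √2*√(-103/110 + 152/46)))/75803 = (92/(5 + (-103*1/110 + 152*(1/46)) + √2*√(-103*1/110 + 152*(1/46))))*(1/75803) = (92/(5 + (-103/110 + 76/23) + √2*√(-103/110 + 76/23)))*(1/75803) = (92/(5 + 5991/2530 + √2*√(5991/2530)))*(1/75803) = (92/(5 + 5991/2530 + √2*(√15157230/2530)))*(1/75803) = (92/(5 + 5991/2530 + √7578615/1265))*(1/75803) = (92/(18641/2530 + √7578615/1265))*(1/75803) = 92/(75803*(18641/2530 + √7578615/1265))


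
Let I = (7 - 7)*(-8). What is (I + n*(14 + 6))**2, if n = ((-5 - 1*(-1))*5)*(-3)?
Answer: 1440000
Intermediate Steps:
n = 60 (n = ((-5 + 1)*5)*(-3) = -4*5*(-3) = -20*(-3) = 60)
I = 0 (I = 0*(-8) = 0)
(I + n*(14 + 6))**2 = (0 + 60*(14 + 6))**2 = (0 + 60*20)**2 = (0 + 1200)**2 = 1200**2 = 1440000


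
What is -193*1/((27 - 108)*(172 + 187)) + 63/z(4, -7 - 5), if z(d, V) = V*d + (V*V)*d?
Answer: 644627/5117904 ≈ 0.12596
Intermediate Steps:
z(d, V) = V*d + d*V² (z(d, V) = V*d + V²*d = V*d + d*V²)
-193*1/((27 - 108)*(172 + 187)) + 63/z(4, -7 - 5) = -193*1/((27 - 108)*(172 + 187)) + 63/(((-7 - 5)*4*(1 + (-7 - 5)))) = -193/(359*(-81)) + 63/((-12*4*(1 - 12))) = -193/(-29079) + 63/((-12*4*(-11))) = -193*(-1/29079) + 63/528 = 193/29079 + 63*(1/528) = 193/29079 + 21/176 = 644627/5117904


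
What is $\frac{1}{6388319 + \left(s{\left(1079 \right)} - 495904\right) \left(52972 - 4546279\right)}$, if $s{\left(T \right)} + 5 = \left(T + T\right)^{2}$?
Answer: $- \frac{1}{18696891170566} \approx -5.3485 \cdot 10^{-14}$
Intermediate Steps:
$s{\left(T \right)} = -5 + 4 T^{2}$ ($s{\left(T \right)} = -5 + \left(T + T\right)^{2} = -5 + \left(2 T\right)^{2} = -5 + 4 T^{2}$)
$\frac{1}{6388319 + \left(s{\left(1079 \right)} - 495904\right) \left(52972 - 4546279\right)} = \frac{1}{6388319 + \left(\left(-5 + 4 \cdot 1079^{2}\right) - 495904\right) \left(52972 - 4546279\right)} = \frac{1}{6388319 + \left(\left(-5 + 4 \cdot 1164241\right) - 495904\right) \left(-4493307\right)} = \frac{1}{6388319 + \left(\left(-5 + 4656964\right) - 495904\right) \left(-4493307\right)} = \frac{1}{6388319 + \left(4656959 - 495904\right) \left(-4493307\right)} = \frac{1}{6388319 + 4161055 \left(-4493307\right)} = \frac{1}{6388319 - 18696897558885} = \frac{1}{-18696891170566} = - \frac{1}{18696891170566}$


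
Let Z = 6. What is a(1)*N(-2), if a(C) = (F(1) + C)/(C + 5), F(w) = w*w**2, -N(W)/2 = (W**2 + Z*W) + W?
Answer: 20/3 ≈ 6.6667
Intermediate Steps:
N(W) = -14*W - 2*W**2 (N(W) = -2*((W**2 + 6*W) + W) = -2*(W**2 + 7*W) = -14*W - 2*W**2)
F(w) = w**3
a(C) = (1 + C)/(5 + C) (a(C) = (1**3 + C)/(C + 5) = (1 + C)/(5 + C))
a(1)*N(-2) = ((1 + 1)/(5 + 1))*(-2*(-2)*(7 - 2)) = (2/6)*(-2*(-2)*5) = ((1/6)*2)*20 = (1/3)*20 = 20/3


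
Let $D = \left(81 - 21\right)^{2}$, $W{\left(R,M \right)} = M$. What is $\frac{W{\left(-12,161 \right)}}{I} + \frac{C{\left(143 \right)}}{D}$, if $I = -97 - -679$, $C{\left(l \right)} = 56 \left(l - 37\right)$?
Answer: $\frac{84049}{43650} \approx 1.9255$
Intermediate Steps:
$C{\left(l \right)} = -2072 + 56 l$ ($C{\left(l \right)} = 56 \left(-37 + l\right) = -2072 + 56 l$)
$D = 3600$ ($D = 60^{2} = 3600$)
$I = 582$ ($I = -97 + 679 = 582$)
$\frac{W{\left(-12,161 \right)}}{I} + \frac{C{\left(143 \right)}}{D} = \frac{161}{582} + \frac{-2072 + 56 \cdot 143}{3600} = 161 \cdot \frac{1}{582} + \left(-2072 + 8008\right) \frac{1}{3600} = \frac{161}{582} + 5936 \cdot \frac{1}{3600} = \frac{161}{582} + \frac{371}{225} = \frac{84049}{43650}$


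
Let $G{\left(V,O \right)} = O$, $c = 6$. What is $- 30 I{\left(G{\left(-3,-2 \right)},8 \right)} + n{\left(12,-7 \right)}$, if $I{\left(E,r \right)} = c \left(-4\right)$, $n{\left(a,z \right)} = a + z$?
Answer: $725$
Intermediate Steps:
$I{\left(E,r \right)} = -24$ ($I{\left(E,r \right)} = 6 \left(-4\right) = -24$)
$- 30 I{\left(G{\left(-3,-2 \right)},8 \right)} + n{\left(12,-7 \right)} = \left(-30\right) \left(-24\right) + \left(12 - 7\right) = 720 + 5 = 725$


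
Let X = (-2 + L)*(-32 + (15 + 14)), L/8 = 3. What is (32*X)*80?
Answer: -168960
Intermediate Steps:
L = 24 (L = 8*3 = 24)
X = -66 (X = (-2 + 24)*(-32 + (15 + 14)) = 22*(-32 + 29) = 22*(-3) = -66)
(32*X)*80 = (32*(-66))*80 = -2112*80 = -168960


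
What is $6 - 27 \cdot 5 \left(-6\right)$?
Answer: $816$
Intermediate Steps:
$6 - 27 \cdot 5 \left(-6\right) = 6 - -810 = 6 + 810 = 816$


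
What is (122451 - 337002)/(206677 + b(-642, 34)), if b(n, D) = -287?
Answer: -214551/206390 ≈ -1.0395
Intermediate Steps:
(122451 - 337002)/(206677 + b(-642, 34)) = (122451 - 337002)/(206677 - 287) = -214551/206390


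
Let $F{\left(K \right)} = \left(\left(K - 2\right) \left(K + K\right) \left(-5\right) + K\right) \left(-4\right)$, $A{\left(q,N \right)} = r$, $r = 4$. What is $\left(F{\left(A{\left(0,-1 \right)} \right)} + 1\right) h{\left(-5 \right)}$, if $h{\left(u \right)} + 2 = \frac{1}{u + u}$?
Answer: $- \frac{1281}{2} \approx -640.5$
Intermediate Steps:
$A{\left(q,N \right)} = 4$
$h{\left(u \right)} = -2 + \frac{1}{2 u}$ ($h{\left(u \right)} = -2 + \frac{1}{u + u} = -2 + \frac{1}{2 u}$)
$F{\left(K \right)} = - 4 K + 40 K \left(-2 + K\right)$ ($F{\left(K \right)} = \left(\left(-2 + K\right) 2 K \left(-5\right) + K\right) \left(-4\right) = \left(2 K \left(-2 + K\right) \left(-5\right) + K\right) \left(-4\right) = \left(- 10 K \left(-2 + K\right) + K\right) \left(-4\right) = \left(K - 10 K \left(-2 + K\right)\right) \left(-4\right) = - 4 K + 40 K \left(-2 + K\right)$)
$\left(F{\left(A{\left(0,-1 \right)} \right)} + 1\right) h{\left(-5 \right)} = \left(4 \cdot 4 \left(-21 + 10 \cdot 4\right) + 1\right) \left(-2 + \frac{1}{2 \left(-5\right)}\right) = \left(4 \cdot 4 \left(-21 + 40\right) + 1\right) \left(-2 + \frac{1}{2} \left(- \frac{1}{5}\right)\right) = \left(4 \cdot 4 \cdot 19 + 1\right) \left(-2 - \frac{1}{10}\right) = \left(304 + 1\right) \left(- \frac{21}{10}\right) = 305 \left(- \frac{21}{10}\right) = - \frac{1281}{2}$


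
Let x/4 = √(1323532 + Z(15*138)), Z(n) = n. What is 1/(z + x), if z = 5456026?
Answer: 2728013/14884099251522 - √1325602/7442049625761 ≈ 1.8313e-7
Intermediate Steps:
x = 4*√1325602 (x = 4*√(1323532 + 15*138) = 4*√(1323532 + 2070) = 4*√1325602 ≈ 4605.4)
1/(z + x) = 1/(5456026 + 4*√1325602)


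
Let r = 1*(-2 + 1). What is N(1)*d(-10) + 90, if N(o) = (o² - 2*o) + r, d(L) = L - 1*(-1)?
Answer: 108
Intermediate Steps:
r = -1 (r = 1*(-1) = -1)
d(L) = 1 + L (d(L) = L + 1 = 1 + L)
N(o) = -1 + o² - 2*o (N(o) = (o² - 2*o) - 1 = -1 + o² - 2*o)
N(1)*d(-10) + 90 = (-1 + 1² - 2*1)*(1 - 10) + 90 = (-1 + 1 - 2)*(-9) + 90 = -2*(-9) + 90 = 18 + 90 = 108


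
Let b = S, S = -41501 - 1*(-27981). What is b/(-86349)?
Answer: 13520/86349 ≈ 0.15657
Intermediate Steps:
S = -13520 (S = -41501 + 27981 = -13520)
b = -13520
b/(-86349) = -13520/(-86349) = -13520*(-1/86349) = 13520/86349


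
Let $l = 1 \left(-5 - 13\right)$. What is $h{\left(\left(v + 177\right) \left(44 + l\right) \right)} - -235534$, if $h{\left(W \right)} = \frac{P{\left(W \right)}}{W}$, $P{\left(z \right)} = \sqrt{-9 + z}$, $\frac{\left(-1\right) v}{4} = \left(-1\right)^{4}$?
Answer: $\frac{1059431999}{4498} \approx 2.3553 \cdot 10^{5}$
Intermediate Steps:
$v = -4$ ($v = - 4 \left(-1\right)^{4} = \left(-4\right) 1 = -4$)
$l = -18$ ($l = 1 \left(-5 - 13\right) = 1 \left(-18\right) = -18$)
$h{\left(W \right)} = \frac{\sqrt{-9 + W}}{W}$
$h{\left(\left(v + 177\right) \left(44 + l\right) \right)} - -235534 = \frac{\sqrt{-9 + \left(-4 + 177\right) \left(44 - 18\right)}}{\left(-4 + 177\right) \left(44 - 18\right)} - -235534 = \frac{\sqrt{-9 + 173 \cdot 26}}{173 \cdot 26} + 235534 = \frac{\sqrt{-9 + 4498}}{4498} + 235534 = \frac{\sqrt{4489}}{4498} + 235534 = \frac{1}{4498} \cdot 67 + 235534 = \frac{67}{4498} + 235534 = \frac{1059431999}{4498}$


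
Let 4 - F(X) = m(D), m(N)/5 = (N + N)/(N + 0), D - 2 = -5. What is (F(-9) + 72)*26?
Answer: 1716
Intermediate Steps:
D = -3 (D = 2 - 5 = -3)
m(N) = 10 (m(N) = 5*((N + N)/(N + 0)) = 5*((2*N)/N) = 5*2 = 10)
F(X) = -6 (F(X) = 4 - 1*10 = 4 - 10 = -6)
(F(-9) + 72)*26 = (-6 + 72)*26 = 66*26 = 1716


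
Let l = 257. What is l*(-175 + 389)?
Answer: 54998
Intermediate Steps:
l*(-175 + 389) = 257*(-175 + 389) = 257*214 = 54998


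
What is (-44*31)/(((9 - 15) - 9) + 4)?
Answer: 124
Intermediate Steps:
(-44*31)/(((9 - 15) - 9) + 4) = -1364/((-6 - 9) + 4) = -1364/(-15 + 4) = -1364/(-11) = -1364*(-1/11) = 124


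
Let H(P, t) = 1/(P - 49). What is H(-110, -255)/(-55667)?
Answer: 1/8851053 ≈ 1.1298e-7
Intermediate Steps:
H(P, t) = 1/(-49 + P)
H(-110, -255)/(-55667) = 1/(-49 - 110*(-55667)) = -1/55667/(-159) = -1/159*(-1/55667) = 1/8851053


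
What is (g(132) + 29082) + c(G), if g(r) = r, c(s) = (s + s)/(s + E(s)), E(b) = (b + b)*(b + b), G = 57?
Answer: 6690008/229 ≈ 29214.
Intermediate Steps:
E(b) = 4*b**2 (E(b) = (2*b)*(2*b) = 4*b**2)
c(s) = 2*s/(s + 4*s**2) (c(s) = (s + s)/(s + 4*s**2) = (2*s)/(s + 4*s**2) = 2*s/(s + 4*s**2))
(g(132) + 29082) + c(G) = (132 + 29082) + 2/(1 + 4*57) = 29214 + 2/(1 + 228) = 29214 + 2/229 = 6690008/229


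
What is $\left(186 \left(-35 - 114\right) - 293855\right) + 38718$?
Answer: $-282851$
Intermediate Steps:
$\left(186 \left(-35 - 114\right) - 293855\right) + 38718 = \left(186 \left(-149\right) - 293855\right) + 38718 = \left(-27714 - 293855\right) + 38718 = -321569 + 38718 = -282851$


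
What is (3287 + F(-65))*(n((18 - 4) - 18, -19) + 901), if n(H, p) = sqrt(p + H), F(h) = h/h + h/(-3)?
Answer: 8946029/3 + 9929*I*sqrt(23)/3 ≈ 2.982e+6 + 15873.0*I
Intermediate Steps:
F(h) = 1 - h/3 (F(h) = 1 + h*(-1/3) = 1 - h/3)
n(H, p) = sqrt(H + p)
(3287 + F(-65))*(n((18 - 4) - 18, -19) + 901) = (3287 + (1 - 1/3*(-65)))*(sqrt(((18 - 4) - 18) - 19) + 901) = (3287 + (1 + 65/3))*(sqrt((14 - 18) - 19) + 901) = (3287 + 68/3)*(sqrt(-4 - 19) + 901) = 9929*(sqrt(-23) + 901)/3 = 9929*(I*sqrt(23) + 901)/3 = 9929*(901 + I*sqrt(23))/3 = 8946029/3 + 9929*I*sqrt(23)/3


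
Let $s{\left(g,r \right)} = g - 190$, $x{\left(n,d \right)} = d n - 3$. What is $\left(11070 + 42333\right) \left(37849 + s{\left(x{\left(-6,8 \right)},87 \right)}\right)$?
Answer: $2008380024$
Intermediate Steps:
$x{\left(n,d \right)} = -3 + d n$
$s{\left(g,r \right)} = -190 + g$
$\left(11070 + 42333\right) \left(37849 + s{\left(x{\left(-6,8 \right)},87 \right)}\right) = \left(11070 + 42333\right) \left(37849 + \left(-190 + \left(-3 + 8 \left(-6\right)\right)\right)\right) = 53403 \left(37849 - 241\right) = 53403 \cdot 37608 = 2008380024$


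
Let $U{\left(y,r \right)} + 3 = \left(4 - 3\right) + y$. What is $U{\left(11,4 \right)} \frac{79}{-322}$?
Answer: $- \frac{711}{322} \approx -2.2081$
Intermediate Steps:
$U{\left(y,r \right)} = -2 + y$ ($U{\left(y,r \right)} = -3 + \left(\left(4 - 3\right) + y\right) = -3 + \left(1 + y\right) = -2 + y$)
$U{\left(11,4 \right)} \frac{79}{-322} = \left(-2 + 11\right) \frac{79}{-322} = 9 \cdot 79 \left(- \frac{1}{322}\right) = 9 \left(- \frac{79}{322}\right) = - \frac{711}{322}$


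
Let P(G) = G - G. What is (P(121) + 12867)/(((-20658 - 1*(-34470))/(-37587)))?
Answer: -161210643/4604 ≈ -35015.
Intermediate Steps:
P(G) = 0
(P(121) + 12867)/(((-20658 - 1*(-34470))/(-37587))) = (0 + 12867)/(((-20658 - 1*(-34470))/(-37587))) = 12867/(((-20658 + 34470)*(-1/37587))) = 12867/((13812*(-1/37587))) = 12867/(-4604/12529) = 12867*(-12529/4604) = -161210643/4604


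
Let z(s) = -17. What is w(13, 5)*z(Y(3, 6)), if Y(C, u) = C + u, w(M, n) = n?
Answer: -85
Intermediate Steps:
w(13, 5)*z(Y(3, 6)) = 5*(-17) = -85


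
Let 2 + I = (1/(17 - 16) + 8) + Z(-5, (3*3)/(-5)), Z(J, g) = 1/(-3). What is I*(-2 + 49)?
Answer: 940/3 ≈ 313.33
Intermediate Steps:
Z(J, g) = -1/3
I = 20/3 (I = -2 + ((1/(17 - 16) + 8) - 1/3) = -2 + ((1/1 + 8) - 1/3) = -2 + ((1 + 8) - 1/3) = -2 + (9 - 1/3) = -2 + 26/3 = 20/3 ≈ 6.6667)
I*(-2 + 49) = 20*(-2 + 49)/3 = (20/3)*47 = 940/3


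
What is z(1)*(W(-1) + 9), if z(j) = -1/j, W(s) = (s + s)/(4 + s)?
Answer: -25/3 ≈ -8.3333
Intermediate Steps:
W(s) = 2*s/(4 + s) (W(s) = (2*s)/(4 + s) = 2*s/(4 + s))
z(1)*(W(-1) + 9) = (-1/1)*(2*(-1)/(4 - 1) + 9) = (-1*1)*(2*(-1)/3 + 9) = -(2*(-1)*(1/3) + 9) = -(-2/3 + 9) = -1*25/3 = -25/3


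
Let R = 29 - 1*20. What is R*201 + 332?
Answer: 2141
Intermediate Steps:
R = 9 (R = 29 - 20 = 9)
R*201 + 332 = 9*201 + 332 = 1809 + 332 = 2141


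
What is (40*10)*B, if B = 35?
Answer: 14000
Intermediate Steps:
(40*10)*B = (40*10)*35 = 400*35 = 14000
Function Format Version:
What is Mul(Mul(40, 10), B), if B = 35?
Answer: 14000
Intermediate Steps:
Mul(Mul(40, 10), B) = Mul(Mul(40, 10), 35) = Mul(400, 35) = 14000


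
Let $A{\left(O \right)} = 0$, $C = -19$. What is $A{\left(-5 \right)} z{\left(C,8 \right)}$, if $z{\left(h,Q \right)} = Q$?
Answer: $0$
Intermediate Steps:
$A{\left(-5 \right)} z{\left(C,8 \right)} = 0 \cdot 8 = 0$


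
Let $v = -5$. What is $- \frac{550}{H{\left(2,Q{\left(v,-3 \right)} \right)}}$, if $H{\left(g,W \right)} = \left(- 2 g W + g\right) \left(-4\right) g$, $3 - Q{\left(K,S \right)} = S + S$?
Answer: $- \frac{275}{136} \approx -2.0221$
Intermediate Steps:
$Q{\left(K,S \right)} = 3 - 2 S$ ($Q{\left(K,S \right)} = 3 - \left(S + S\right) = 3 - 2 S$)
$H{\left(g,W \right)} = g \left(- 4 g + 8 W g\right)$ ($H{\left(g,W \right)} = \left(- 2 W g + g\right) \left(-4\right) g = \left(g - 2 W g\right) \left(-4\right) g = \left(- 4 g + 8 W g\right) g = g \left(- 4 g + 8 W g\right)$)
$- \frac{550}{H{\left(2,Q{\left(v,-3 \right)} \right)}} = - \frac{550}{2^{2} \left(-4 + 8 \left(3 - -6\right)\right)} = - \frac{550}{4 \left(-4 + 8 \left(3 + 6\right)\right)} = - \frac{550}{4 \left(-4 + 8 \cdot 9\right)} = - \frac{550}{4 \left(-4 + 72\right)} = - \frac{550}{4 \cdot 68} = - \frac{550}{272} = \left(-550\right) \frac{1}{272} = - \frac{275}{136}$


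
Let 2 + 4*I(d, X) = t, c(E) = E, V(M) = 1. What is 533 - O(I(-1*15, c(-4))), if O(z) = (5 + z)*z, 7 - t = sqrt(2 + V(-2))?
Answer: 525 + 15*sqrt(3)/8 ≈ 528.25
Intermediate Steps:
t = 7 - sqrt(3) (t = 7 - sqrt(2 + 1) = 7 - sqrt(3) ≈ 5.2680)
I(d, X) = 5/4 - sqrt(3)/4 (I(d, X) = -1/2 + (7 - sqrt(3))/4 = -1/2 + (7/4 - sqrt(3)/4) = 5/4 - sqrt(3)/4)
O(z) = z*(5 + z)
533 - O(I(-1*15, c(-4))) = 533 - (5/4 - sqrt(3)/4)*(5 + (5/4 - sqrt(3)/4)) = 533 - (5/4 - sqrt(3)/4)*(25/4 - sqrt(3)/4)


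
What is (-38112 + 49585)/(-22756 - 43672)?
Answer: -11473/66428 ≈ -0.17271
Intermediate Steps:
(-38112 + 49585)/(-22756 - 43672) = 11473/(-66428) = 11473*(-1/66428) = -11473/66428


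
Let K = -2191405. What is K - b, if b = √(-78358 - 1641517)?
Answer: -2191405 - 5*I*√68795 ≈ -2.1914e+6 - 1311.4*I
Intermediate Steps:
b = 5*I*√68795 (b = √(-1719875) = 5*I*√68795 ≈ 1311.4*I)
K - b = -2191405 - 5*I*√68795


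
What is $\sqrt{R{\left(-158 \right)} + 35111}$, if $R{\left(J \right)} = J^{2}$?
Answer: $15 \sqrt{267} \approx 245.1$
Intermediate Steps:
$\sqrt{R{\left(-158 \right)} + 35111} = \sqrt{\left(-158\right)^{2} + 35111} = \sqrt{24964 + 35111} = \sqrt{60075} = 15 \sqrt{267}$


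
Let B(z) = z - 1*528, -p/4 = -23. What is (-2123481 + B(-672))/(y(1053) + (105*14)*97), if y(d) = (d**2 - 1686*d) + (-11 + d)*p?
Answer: 2124681/428095 ≈ 4.9631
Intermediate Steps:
p = 92 (p = -4*(-23) = 92)
y(d) = -1012 + d**2 - 1594*d (y(d) = (d**2 - 1686*d) + (-11 + d)*92 = (d**2 - 1686*d) + (-1012 + 92*d) = -1012 + d**2 - 1594*d)
B(z) = -528 + z (B(z) = z - 528 = -528 + z)
(-2123481 + B(-672))/(y(1053) + (105*14)*97) = (-2123481 + (-528 - 672))/((-1012 + 1053**2 - 1594*1053) + (105*14)*97) = (-2123481 - 1200)/((-1012 + 1108809 - 1678482) + 1470*97) = -2124681/(-570685 + 142590) = -2124681/(-428095) = -2124681*(-1/428095) = 2124681/428095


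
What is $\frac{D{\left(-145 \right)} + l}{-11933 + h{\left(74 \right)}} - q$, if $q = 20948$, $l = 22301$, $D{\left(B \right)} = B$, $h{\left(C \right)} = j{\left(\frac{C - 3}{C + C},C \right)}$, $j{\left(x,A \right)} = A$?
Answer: $- \frac{248444488}{11859} \approx -20950.0$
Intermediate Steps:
$h{\left(C \right)} = C$
$\frac{D{\left(-145 \right)} + l}{-11933 + h{\left(74 \right)}} - q = \frac{-145 + 22301}{-11933 + 74} - 20948 = \frac{22156}{-11859} - 20948 = 22156 \left(- \frac{1}{11859}\right) - 20948 = - \frac{22156}{11859} - 20948 = - \frac{248444488}{11859}$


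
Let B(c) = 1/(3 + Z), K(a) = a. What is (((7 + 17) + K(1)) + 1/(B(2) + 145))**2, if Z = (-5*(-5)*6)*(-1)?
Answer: 284085802009/454286596 ≈ 625.34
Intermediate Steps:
Z = -150 (Z = (25*6)*(-1) = 150*(-1) = -150)
B(c) = -1/147 (B(c) = 1/(3 - 150) = 1/(-147) = -1/147)
(((7 + 17) + K(1)) + 1/(B(2) + 145))**2 = (((7 + 17) + 1) + 1/(-1/147 + 145))**2 = ((24 + 1) + 1/(21314/147))**2 = (25 + 147/21314)**2 = (532997/21314)**2 = 284085802009/454286596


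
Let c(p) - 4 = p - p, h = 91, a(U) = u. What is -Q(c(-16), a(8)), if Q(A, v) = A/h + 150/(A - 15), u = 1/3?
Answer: 13606/1001 ≈ 13.592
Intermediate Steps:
u = 1/3 ≈ 0.33333
a(U) = 1/3
c(p) = 4 (c(p) = 4 + (p - p) = 4 + 0 = 4)
Q(A, v) = 150/(-15 + A) + A/91 (Q(A, v) = A/91 + 150/(A - 15) = A*(1/91) + 150/(-15 + A) = A/91 + 150/(-15 + A) = 150/(-15 + A) + A/91)
-Q(c(-16), a(8)) = -(13650 + 4**2 - 15*4)/(91*(-15 + 4)) = -(13650 + 16 - 60)/(91*(-11)) = -(-1)*13606/(91*11) = -1*(-13606/1001) = 13606/1001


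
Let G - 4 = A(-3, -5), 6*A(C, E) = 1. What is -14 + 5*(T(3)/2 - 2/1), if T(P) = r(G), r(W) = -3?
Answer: -63/2 ≈ -31.500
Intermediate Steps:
A(C, E) = ⅙ (A(C, E) = (⅙)*1 = ⅙)
G = 25/6 (G = 4 + ⅙ = 25/6 ≈ 4.1667)
T(P) = -3
-14 + 5*(T(3)/2 - 2/1) = -14 + 5*(-3/2 - 2/1) = -14 + 5*(-3*½ - 2*1) = -14 + 5*(-3/2 - 2) = -14 + 5*(-7/2) = -14 - 35/2 = -63/2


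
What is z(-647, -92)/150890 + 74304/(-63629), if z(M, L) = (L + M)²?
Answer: 23537402549/9600979810 ≈ 2.4516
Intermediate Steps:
z(-647, -92)/150890 + 74304/(-63629) = (-92 - 647)²/150890 + 74304/(-63629) = (-739)²*(1/150890) + 74304*(-1/63629) = 546121*(1/150890) - 74304/63629 = 546121/150890 - 74304/63629 = 23537402549/9600979810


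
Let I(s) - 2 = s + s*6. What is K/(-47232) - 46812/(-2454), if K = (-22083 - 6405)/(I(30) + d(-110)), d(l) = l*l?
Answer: 189043070315/9910076544 ≈ 19.076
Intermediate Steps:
I(s) = 2 + 7*s (I(s) = 2 + (s + s*6) = 2 + (s + 6*s) = 2 + 7*s)
d(l) = l**2
K = -1187/513 (K = (-22083 - 6405)/((2 + 7*30) + (-110)**2) = -28488/((2 + 210) + 12100) = -28488/(212 + 12100) = -28488/12312 = -28488*1/12312 = -1187/513 ≈ -2.3138)
K/(-47232) - 46812/(-2454) = -1187/513/(-47232) - 46812/(-2454) = -1187/513*(-1/47232) - 46812*(-1/2454) = 1187/24230016 + 7802/409 = 189043070315/9910076544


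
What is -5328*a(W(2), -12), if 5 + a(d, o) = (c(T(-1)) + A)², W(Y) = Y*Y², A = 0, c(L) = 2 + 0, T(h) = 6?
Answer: 5328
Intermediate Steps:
c(L) = 2
W(Y) = Y³
a(d, o) = -1 (a(d, o) = -5 + (2 + 0)² = -5 + 2² = -5 + 4 = -1)
-5328*a(W(2), -12) = -5328*(-1) = 5328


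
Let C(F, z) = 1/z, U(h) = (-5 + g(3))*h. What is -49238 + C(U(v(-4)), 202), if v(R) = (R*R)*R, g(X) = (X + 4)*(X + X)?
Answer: -9946075/202 ≈ -49238.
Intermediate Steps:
g(X) = 2*X*(4 + X) (g(X) = (4 + X)*(2*X) = 2*X*(4 + X))
v(R) = R**3 (v(R) = R**2*R = R**3)
U(h) = 37*h (U(h) = (-5 + 2*3*(4 + 3))*h = (-5 + 2*3*7)*h = (-5 + 42)*h = 37*h)
-49238 + C(U(v(-4)), 202) = -49238 + 1/202 = -9946075/202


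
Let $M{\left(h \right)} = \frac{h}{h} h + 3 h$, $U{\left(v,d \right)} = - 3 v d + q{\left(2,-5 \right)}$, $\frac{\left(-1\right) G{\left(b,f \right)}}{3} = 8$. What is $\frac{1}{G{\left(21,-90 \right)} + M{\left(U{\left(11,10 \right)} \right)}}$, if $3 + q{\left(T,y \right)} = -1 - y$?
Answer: $- \frac{1}{1340} \approx -0.00074627$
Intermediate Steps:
$G{\left(b,f \right)} = -24$ ($G{\left(b,f \right)} = \left(-3\right) 8 = -24$)
$q{\left(T,y \right)} = -4 - y$ ($q{\left(T,y \right)} = -3 - \left(1 + y\right) = -4 - y$)
$U{\left(v,d \right)} = 1 - 3 d v$ ($U{\left(v,d \right)} = - 3 v d - -1 = - 3 d v + \left(-4 + 5\right) = - 3 d v + 1 = 1 - 3 d v$)
$M{\left(h \right)} = 4 h$ ($M{\left(h \right)} = 1 h + 3 h = h + 3 h = 4 h$)
$\frac{1}{G{\left(21,-90 \right)} + M{\left(U{\left(11,10 \right)} \right)}} = \frac{1}{-24 + 4 \left(1 - 30 \cdot 11\right)} = \frac{1}{-24 + 4 \left(1 - 330\right)} = \frac{1}{-24 + 4 \left(-329\right)} = \frac{1}{-24 - 1316} = \frac{1}{-1340} = - \frac{1}{1340}$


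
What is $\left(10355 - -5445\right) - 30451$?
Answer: $-14651$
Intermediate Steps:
$\left(10355 - -5445\right) - 30451 = \left(10355 + 5445\right) - 30451 = 15800 - 30451 = -14651$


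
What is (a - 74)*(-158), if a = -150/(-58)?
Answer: 327218/29 ≈ 11283.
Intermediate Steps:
a = 75/29 (a = -150*(-1/58) = 75/29 ≈ 2.5862)
(a - 74)*(-158) = (75/29 - 74)*(-158) = -2071/29*(-158) = 327218/29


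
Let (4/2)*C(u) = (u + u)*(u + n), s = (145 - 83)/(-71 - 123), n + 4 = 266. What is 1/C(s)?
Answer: -9409/786873 ≈ -0.011957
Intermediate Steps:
n = 262 (n = -4 + 266 = 262)
s = -31/97 (s = 62/(-194) = 62*(-1/194) = -31/97 ≈ -0.31959)
C(u) = u*(262 + u) (C(u) = ((u + u)*(u + 262))/2 = ((2*u)*(262 + u))/2 = (2*u*(262 + u))/2 = u*(262 + u))
1/C(s) = 1/(-31*(262 - 31/97)/97) = 1/(-31/97*25383/97) = 1/(-786873/9409) = -9409/786873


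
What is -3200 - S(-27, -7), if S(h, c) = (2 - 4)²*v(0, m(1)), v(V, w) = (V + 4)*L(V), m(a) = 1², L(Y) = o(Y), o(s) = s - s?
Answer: -3200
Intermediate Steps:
o(s) = 0
L(Y) = 0
m(a) = 1
v(V, w) = 0 (v(V, w) = (V + 4)*0 = (4 + V)*0 = 0)
S(h, c) = 0 (S(h, c) = (2 - 4)²*0 = (-2)²*0 = 4*0 = 0)
-3200 - S(-27, -7) = -3200 - 1*0 = -3200 + 0 = -3200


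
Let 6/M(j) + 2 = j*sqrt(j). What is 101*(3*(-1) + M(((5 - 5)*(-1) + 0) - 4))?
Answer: -5454/17 + 1212*I/17 ≈ -320.82 + 71.294*I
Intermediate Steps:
M(j) = 6/(-2 + j**(3/2)) (M(j) = 6/(-2 + j*sqrt(j)) = 6/(-2 + j**(3/2)))
101*(3*(-1) + M(((5 - 5)*(-1) + 0) - 4)) = 101*(3*(-1) + 6/(-2 + (((5 - 5)*(-1) + 0) - 4)**(3/2))) = 101*(-3 + 6/(-2 + ((0*(-1) + 0) - 4)**(3/2))) = 101*(-3 + 6/(-2 + ((0 + 0) - 4)**(3/2))) = 101*(-3 + 6/(-2 + (0 - 4)**(3/2))) = 101*(-3 + 6/(-2 + (-4)**(3/2))) = 101*(-3 + 6/(-2 - 8*I)) = 101*(-3 + 6*((-2 + 8*I)/68)) = 101*(-3 + 3*(-2 + 8*I)/34) = -303 + 303*(-2 + 8*I)/34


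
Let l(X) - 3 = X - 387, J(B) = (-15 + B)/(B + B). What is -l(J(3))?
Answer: 386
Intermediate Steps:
J(B) = (-15 + B)/(2*B) (J(B) = (-15 + B)/((2*B)) = (-15 + B)*(1/(2*B)) = (-15 + B)/(2*B))
l(X) = -384 + X (l(X) = 3 + (X - 387) = 3 + (-387 + X) = -384 + X)
-l(J(3)) = -(-384 + (1/2)*(-15 + 3)/3) = -(-384 + (1/2)*(1/3)*(-12)) = -(-384 - 2) = -1*(-386) = 386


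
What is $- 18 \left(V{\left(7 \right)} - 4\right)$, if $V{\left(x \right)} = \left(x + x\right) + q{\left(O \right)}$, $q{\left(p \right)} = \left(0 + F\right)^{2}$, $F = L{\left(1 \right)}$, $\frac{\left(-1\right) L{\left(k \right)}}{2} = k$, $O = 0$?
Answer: $-252$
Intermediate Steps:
$L{\left(k \right)} = - 2 k$
$F = -2$ ($F = \left(-2\right) 1 = -2$)
$q{\left(p \right)} = 4$ ($q{\left(p \right)} = \left(0 - 2\right)^{2} = \left(-2\right)^{2} = 4$)
$V{\left(x \right)} = 4 + 2 x$ ($V{\left(x \right)} = \left(x + x\right) + 4 = 2 x + 4 = 4 + 2 x$)
$- 18 \left(V{\left(7 \right)} - 4\right) = - 18 \left(\left(4 + 2 \cdot 7\right) - 4\right) = - 18 \left(\left(4 + 14\right) - 4\right) = - 18 \left(18 - 4\right) = \left(-18\right) 14 = -252$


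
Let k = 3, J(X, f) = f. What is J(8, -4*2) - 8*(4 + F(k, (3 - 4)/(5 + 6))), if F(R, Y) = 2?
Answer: -56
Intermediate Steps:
J(8, -4*2) - 8*(4 + F(k, (3 - 4)/(5 + 6))) = -4*2 - 8*(4 + 2) = -8 - 8*6 = -8 - 48 = -56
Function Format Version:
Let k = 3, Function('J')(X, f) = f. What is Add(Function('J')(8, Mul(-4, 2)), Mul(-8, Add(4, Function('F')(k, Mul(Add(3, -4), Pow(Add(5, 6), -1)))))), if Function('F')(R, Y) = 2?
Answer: -56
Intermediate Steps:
Add(Function('J')(8, Mul(-4, 2)), Mul(-8, Add(4, Function('F')(k, Mul(Add(3, -4), Pow(Add(5, 6), -1)))))) = Add(Mul(-4, 2), Mul(-8, Add(4, 2))) = Add(-8, Mul(-8, 6)) = Add(-8, -48) = -56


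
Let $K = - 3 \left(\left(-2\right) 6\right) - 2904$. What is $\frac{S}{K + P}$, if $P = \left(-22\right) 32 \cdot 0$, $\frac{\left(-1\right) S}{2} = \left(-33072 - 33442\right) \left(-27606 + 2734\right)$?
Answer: $\frac{827168104}{717} \approx 1.1537 \cdot 10^{6}$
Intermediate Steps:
$S = -3308672416$ ($S = - 2 \left(-33072 - 33442\right) \left(-27606 + 2734\right) = - 2 \left(\left(-66514\right) \left(-24872\right)\right) = \left(-2\right) 1654336208 = -3308672416$)
$P = 0$ ($P = \left(-704\right) 0 = 0$)
$K = -2868$ ($K = \left(-3\right) \left(-12\right) - 2904 = 36 - 2904 = -2868$)
$\frac{S}{K + P} = - \frac{3308672416}{-2868 + 0} = - \frac{3308672416}{-2868} = \left(-3308672416\right) \left(- \frac{1}{2868}\right) = \frac{827168104}{717}$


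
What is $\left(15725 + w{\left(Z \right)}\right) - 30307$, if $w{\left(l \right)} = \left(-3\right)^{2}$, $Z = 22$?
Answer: $-14573$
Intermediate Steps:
$w{\left(l \right)} = 9$
$\left(15725 + w{\left(Z \right)}\right) - 30307 = \left(15725 + 9\right) - 30307 = 15734 - 30307 = -14573$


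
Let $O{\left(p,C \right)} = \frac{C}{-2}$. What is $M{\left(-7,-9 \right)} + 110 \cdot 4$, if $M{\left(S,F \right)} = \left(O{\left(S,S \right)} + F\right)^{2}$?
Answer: $\frac{1881}{4} \approx 470.25$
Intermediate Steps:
$O{\left(p,C \right)} = - \frac{C}{2}$ ($O{\left(p,C \right)} = C \left(- \frac{1}{2}\right) = - \frac{C}{2}$)
$M{\left(S,F \right)} = \left(F - \frac{S}{2}\right)^{2}$ ($M{\left(S,F \right)} = \left(- \frac{S}{2} + F\right)^{2} = \left(F - \frac{S}{2}\right)^{2}$)
$M{\left(-7,-9 \right)} + 110 \cdot 4 = \frac{\left(\left(-1\right) \left(-7\right) + 2 \left(-9\right)\right)^{2}}{4} + 110 \cdot 4 = \frac{\left(7 - 18\right)^{2}}{4} + 440 = \frac{\left(-11\right)^{2}}{4} + 440 = \frac{1}{4} \cdot 121 + 440 = \frac{121}{4} + 440 = \frac{1881}{4}$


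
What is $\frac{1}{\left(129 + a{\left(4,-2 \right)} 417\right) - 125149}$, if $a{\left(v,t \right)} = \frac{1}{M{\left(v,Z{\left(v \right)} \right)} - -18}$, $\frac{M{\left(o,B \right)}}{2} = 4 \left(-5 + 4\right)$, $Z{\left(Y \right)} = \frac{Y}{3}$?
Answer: $- \frac{10}{1249783} \approx -8.0014 \cdot 10^{-6}$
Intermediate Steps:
$Z{\left(Y \right)} = \frac{Y}{3}$ ($Z{\left(Y \right)} = Y \frac{1}{3} = \frac{Y}{3}$)
$M{\left(o,B \right)} = -8$ ($M{\left(o,B \right)} = 2 \cdot 4 \left(-5 + 4\right) = 2 \cdot 4 \left(-1\right) = 2 \left(-4\right) = -8$)
$a{\left(v,t \right)} = \frac{1}{10}$ ($a{\left(v,t \right)} = \frac{1}{-8 - -18} = \frac{1}{-8 + 18} = \frac{1}{10}$)
$\frac{1}{\left(129 + a{\left(4,-2 \right)} 417\right) - 125149} = \frac{1}{\left(129 + \frac{1}{10} \cdot 417\right) - 125149} = \frac{1}{\left(129 + \frac{417}{10}\right) - 125149} = \frac{1}{\frac{1707}{10} - 125149} = \frac{1}{- \frac{1249783}{10}} = - \frac{10}{1249783}$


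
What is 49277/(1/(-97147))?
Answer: -4787112719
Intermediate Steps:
49277/(1/(-97147)) = 49277/(-1/97147) = 49277*(-97147) = -4787112719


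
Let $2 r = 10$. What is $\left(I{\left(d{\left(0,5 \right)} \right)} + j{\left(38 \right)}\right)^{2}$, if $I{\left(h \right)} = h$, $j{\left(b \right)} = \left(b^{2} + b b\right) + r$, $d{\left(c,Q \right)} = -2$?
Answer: $8357881$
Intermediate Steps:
$r = 5$ ($r = \frac{1}{2} \cdot 10 = 5$)
$j{\left(b \right)} = 5 + 2 b^{2}$ ($j{\left(b \right)} = \left(b^{2} + b b\right) + 5 = \left(b^{2} + b^{2}\right) + 5 = 2 b^{2} + 5 = 5 + 2 b^{2}$)
$\left(I{\left(d{\left(0,5 \right)} \right)} + j{\left(38 \right)}\right)^{2} = \left(-2 + \left(5 + 2 \cdot 38^{2}\right)\right)^{2} = \left(-2 + \left(5 + 2 \cdot 1444\right)\right)^{2} = \left(-2 + \left(5 + 2888\right)\right)^{2} = \left(-2 + 2893\right)^{2} = 2891^{2} = 8357881$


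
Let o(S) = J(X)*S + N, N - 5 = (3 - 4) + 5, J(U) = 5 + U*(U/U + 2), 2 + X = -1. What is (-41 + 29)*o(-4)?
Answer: -300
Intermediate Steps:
X = -3 (X = -2 - 1 = -3)
J(U) = 5 + 3*U (J(U) = 5 + U*(1 + 2) = 5 + U*3 = 5 + 3*U)
N = 9 (N = 5 + ((3 - 4) + 5) = 5 + (-1 + 5) = 5 + 4 = 9)
o(S) = 9 - 4*S (o(S) = (5 + 3*(-3))*S + 9 = (5 - 9)*S + 9 = -4*S + 9 = 9 - 4*S)
(-41 + 29)*o(-4) = (-41 + 29)*(9 - 4*(-4)) = -12*(9 + 16) = -12*25 = -300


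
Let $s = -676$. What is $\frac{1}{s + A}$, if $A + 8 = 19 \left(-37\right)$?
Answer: $- \frac{1}{1387} \approx -0.00072098$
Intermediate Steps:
$A = -711$ ($A = -8 + 19 \left(-37\right) = -8 - 703 = -711$)
$\frac{1}{s + A} = \frac{1}{-676 - 711} = \frac{1}{-1387} = - \frac{1}{1387}$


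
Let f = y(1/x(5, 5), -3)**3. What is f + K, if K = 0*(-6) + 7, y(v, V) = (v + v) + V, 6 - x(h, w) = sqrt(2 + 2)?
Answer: -69/8 ≈ -8.6250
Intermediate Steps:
x(h, w) = 4 (x(h, w) = 6 - sqrt(2 + 2) = 6 - sqrt(4) = 6 - 1*2 = 6 - 2 = 4)
y(v, V) = V + 2*v (y(v, V) = 2*v + V = V + 2*v)
f = -125/8 (f = (-3 + 2/4)**3 = (-3 + 2*(1/4))**3 = (-3 + 1/2)**3 = (-5/2)**3 = -125/8 ≈ -15.625)
K = 7 (K = 0 + 7 = 7)
f + K = -125/8 + 7 = -69/8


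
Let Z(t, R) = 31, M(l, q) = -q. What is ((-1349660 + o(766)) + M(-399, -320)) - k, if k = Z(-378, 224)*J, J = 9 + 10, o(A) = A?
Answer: -1349163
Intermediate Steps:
J = 19
k = 589 (k = 31*19 = 589)
((-1349660 + o(766)) + M(-399, -320)) - k = ((-1349660 + 766) - 1*(-320)) - 1*589 = (-1348894 + 320) - 589 = -1348574 - 589 = -1349163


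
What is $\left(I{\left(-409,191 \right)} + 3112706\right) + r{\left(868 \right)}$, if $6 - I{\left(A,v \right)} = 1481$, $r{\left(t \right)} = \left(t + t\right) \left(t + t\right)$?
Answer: $6124927$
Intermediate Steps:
$r{\left(t \right)} = 4 t^{2}$ ($r{\left(t \right)} = 2 t 2 t = 4 t^{2}$)
$I{\left(A,v \right)} = -1475$ ($I{\left(A,v \right)} = 6 - 1481 = -1475$)
$\left(I{\left(-409,191 \right)} + 3112706\right) + r{\left(868 \right)} = \left(-1475 + 3112706\right) + 4 \cdot 868^{2} = 3111231 + 4 \cdot 753424 = 3111231 + 3013696 = 6124927$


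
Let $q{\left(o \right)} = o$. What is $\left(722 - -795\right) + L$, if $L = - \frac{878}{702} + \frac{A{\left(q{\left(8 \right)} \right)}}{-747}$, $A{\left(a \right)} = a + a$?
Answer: $\frac{44157700}{29133} \approx 1515.7$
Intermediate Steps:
$A{\left(a \right)} = 2 a$
$L = - \frac{37061}{29133}$ ($L = - \frac{878}{702} + \frac{2 \cdot 8}{-747} = \left(-878\right) \frac{1}{702} + 16 \left(- \frac{1}{747}\right) = - \frac{439}{351} - \frac{16}{747} = - \frac{37061}{29133} \approx -1.2721$)
$\left(722 - -795\right) + L = \left(722 - -795\right) - \frac{37061}{29133} = \left(722 + 795\right) - \frac{37061}{29133} = 1517 - \frac{37061}{29133} = \frac{44157700}{29133}$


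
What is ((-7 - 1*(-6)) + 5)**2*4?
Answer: 64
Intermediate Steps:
((-7 - 1*(-6)) + 5)**2*4 = ((-7 + 6) + 5)**2*4 = (-1 + 5)**2*4 = 4**2*4 = 16*4 = 64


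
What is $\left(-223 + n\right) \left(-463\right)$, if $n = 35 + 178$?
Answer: $4630$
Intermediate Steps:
$n = 213$
$\left(-223 + n\right) \left(-463\right) = \left(-223 + 213\right) \left(-463\right) = \left(-10\right) \left(-463\right) = 4630$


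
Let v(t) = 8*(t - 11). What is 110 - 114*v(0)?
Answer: 10142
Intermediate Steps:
v(t) = -88 + 8*t (v(t) = 8*(-11 + t) = -88 + 8*t)
110 - 114*v(0) = 110 - 114*(-88 + 8*0) = 110 - 114*(-88 + 0) = 110 - 114*(-88) = 110 + 10032 = 10142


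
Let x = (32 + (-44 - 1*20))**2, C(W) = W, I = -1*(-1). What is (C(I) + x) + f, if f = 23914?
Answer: 24939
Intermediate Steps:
I = 1
x = 1024 (x = (32 + (-44 - 20))**2 = (32 - 64)**2 = (-32)**2 = 1024)
(C(I) + x) + f = (1 + 1024) + 23914 = 1025 + 23914 = 24939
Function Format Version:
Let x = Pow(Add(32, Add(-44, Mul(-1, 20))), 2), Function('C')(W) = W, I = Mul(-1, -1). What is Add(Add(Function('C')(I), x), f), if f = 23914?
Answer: 24939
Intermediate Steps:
I = 1
x = 1024 (x = Pow(Add(32, Add(-44, -20)), 2) = Pow(Add(32, -64), 2) = Pow(-32, 2) = 1024)
Add(Add(Function('C')(I), x), f) = Add(Add(1, 1024), 23914) = Add(1025, 23914) = 24939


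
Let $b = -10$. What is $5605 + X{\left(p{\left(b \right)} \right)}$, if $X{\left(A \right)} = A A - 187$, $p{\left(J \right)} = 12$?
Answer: $5562$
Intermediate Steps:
$X{\left(A \right)} = -187 + A^{2}$ ($X{\left(A \right)} = A^{2} - 187 = -187 + A^{2}$)
$5605 + X{\left(p{\left(b \right)} \right)} = 5605 - \left(187 - 12^{2}\right) = 5605 + \left(-187 + 144\right) = 5605 - 43 = 5562$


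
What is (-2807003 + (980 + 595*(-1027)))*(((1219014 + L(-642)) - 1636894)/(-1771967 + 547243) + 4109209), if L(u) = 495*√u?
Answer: -4299249675287309312/306181 + 422864640*I*√642/306181 ≈ -1.4042e+13 + 34994.0*I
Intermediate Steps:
(-2807003 + (980 + 595*(-1027)))*(((1219014 + L(-642)) - 1636894)/(-1771967 + 547243) + 4109209) = (-2807003 + (980 + 595*(-1027)))*(((1219014 + 495*√(-642)) - 1636894)/(-1771967 + 547243) + 4109209) = (-2807003 + (980 - 611065))*(((1219014 + 495*(I*√642)) - 1636894)/(-1224724) + 4109209) = (-2807003 - 610085)*(((1219014 + 495*I*√642) - 1636894)*(-1/1224724) + 4109209) = -3417088*((-417880 + 495*I*√642)*(-1/1224724) + 4109209) = -3417088*((104470/306181 - 495*I*√642/1224724) + 4109209) = -3417088*(1258161825299/306181 - 495*I*√642/1224724) = -4299249675287309312/306181 + 422864640*I*√642/306181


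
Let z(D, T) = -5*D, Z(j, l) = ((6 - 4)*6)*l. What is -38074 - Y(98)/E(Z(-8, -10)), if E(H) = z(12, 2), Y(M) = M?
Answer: -1142171/30 ≈ -38072.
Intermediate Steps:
Z(j, l) = 12*l (Z(j, l) = (2*6)*l = 12*l)
E(H) = -60 (E(H) = -5*12 = -60)
-38074 - Y(98)/E(Z(-8, -10)) = -38074 - 98/(-60) = -38074 - 98*(-1)/60 = -38074 - 1*(-49/30) = -38074 + 49/30 = -1142171/30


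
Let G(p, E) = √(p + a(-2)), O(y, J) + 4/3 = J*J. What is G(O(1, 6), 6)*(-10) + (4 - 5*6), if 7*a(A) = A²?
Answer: -26 - 20*√3885/21 ≈ -85.362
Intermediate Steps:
O(y, J) = -4/3 + J² (O(y, J) = -4/3 + J*J = -4/3 + J²)
a(A) = A²/7
G(p, E) = √(4/7 + p) (G(p, E) = √(p + (⅐)*(-2)²) = √(p + (⅐)*4) = √(p + 4/7) = √(4/7 + p))
G(O(1, 6), 6)*(-10) + (4 - 5*6) = (√(28 + 49*(-4/3 + 6²))/7)*(-10) + (4 - 5*6) = (√(28 + 49*(-4/3 + 36))/7)*(-10) + (4 - 30) = (√(28 + 49*(104/3))/7)*(-10) - 26 = (√(28 + 5096/3)/7)*(-10) - 26 = (√(5180/3)/7)*(-10) - 26 = ((2*√3885/3)/7)*(-10) - 26 = (2*√3885/21)*(-10) - 26 = -20*√3885/21 - 26 = -26 - 20*√3885/21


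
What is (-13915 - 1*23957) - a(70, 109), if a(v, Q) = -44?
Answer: -37828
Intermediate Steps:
(-13915 - 1*23957) - a(70, 109) = (-13915 - 1*23957) - 1*(-44) = (-13915 - 23957) + 44 = -37872 + 44 = -37828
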